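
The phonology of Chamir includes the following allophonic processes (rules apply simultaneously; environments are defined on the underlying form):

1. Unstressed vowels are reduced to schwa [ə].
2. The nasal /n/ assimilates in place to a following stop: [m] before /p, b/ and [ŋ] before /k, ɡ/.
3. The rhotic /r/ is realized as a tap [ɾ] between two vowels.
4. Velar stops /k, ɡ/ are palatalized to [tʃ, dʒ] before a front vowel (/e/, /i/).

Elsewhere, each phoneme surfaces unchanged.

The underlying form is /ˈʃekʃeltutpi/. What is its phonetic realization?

[ˈʃekʃəltətpə]

/e/ (between /ʃ/ and /k/) fails the environment for rule 1, so it stays [e].
/k/ (between /e/ and /ʃ/) fails the environment for rule 4, so it stays [k].
/e/ (between /ʃ/ and /l/): in an unstressed syllable, so rule 1 applies → [ə].
/u/ — between /t/ and /t/, in an unstressed syllable — surfaces as [ə] (rule 1).
/i/ (word-final): in an unstressed syllable, so rule 1 applies → [ə].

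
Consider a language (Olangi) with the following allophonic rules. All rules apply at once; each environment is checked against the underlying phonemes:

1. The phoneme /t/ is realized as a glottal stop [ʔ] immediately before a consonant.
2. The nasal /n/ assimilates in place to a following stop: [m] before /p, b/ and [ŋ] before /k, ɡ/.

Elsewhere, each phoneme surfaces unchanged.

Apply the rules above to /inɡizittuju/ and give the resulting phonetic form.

[iŋɡiziʔtuju]

/i/ (word-initial): no rule targets it → [i].
Rule 2 applies to /n/ (between /i/ and /ɡ/: before a labial or velar stop) → [ŋ].
/ɡ/ (between /n/ and /i/): no rule targets it → [ɡ].
/i/ — not in any rule's target class → [i].
/z/ — not in any rule's target class → [z].
/i/ (between /z/ and /t/) is unaffected → [i].
/t/ meets the environment for rule 1 (immediately before a consonant) → [ʔ].
/t/ (between /t/ and /u/) fails the environment for rule 1, so it stays [t].
/u/ stays [u].
/j/ (between /u/ and /u/): no rule targets it → [j].
/u/ stays [u].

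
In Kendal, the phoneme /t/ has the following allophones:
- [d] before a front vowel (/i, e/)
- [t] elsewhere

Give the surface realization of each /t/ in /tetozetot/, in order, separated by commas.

Occurrence 1 (position 1): before a front vowel (/i, e/) → [d].
Occurrence 2 (position 3): no conditioning environment matches → elsewhere allophone [t].
Occurrence 3 (position 7): no conditioning environment matches → elsewhere allophone [t].
Occurrence 4 (position 9): no conditioning environment matches → elsewhere allophone [t].

[d], [t], [t], [t]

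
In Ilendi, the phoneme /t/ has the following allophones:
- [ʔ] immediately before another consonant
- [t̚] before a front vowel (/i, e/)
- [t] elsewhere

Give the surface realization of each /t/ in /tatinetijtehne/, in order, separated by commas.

[t], [t̚], [t̚], [t̚]

Occurrence 1 (position 1): no conditioning environment matches → elsewhere allophone [t].
Occurrence 2 (position 3): before a front vowel (/i, e/) → [t̚].
Occurrence 3 (position 7): before a front vowel (/i, e/) → [t̚].
Occurrence 4 (position 10): before a front vowel (/i, e/) → [t̚].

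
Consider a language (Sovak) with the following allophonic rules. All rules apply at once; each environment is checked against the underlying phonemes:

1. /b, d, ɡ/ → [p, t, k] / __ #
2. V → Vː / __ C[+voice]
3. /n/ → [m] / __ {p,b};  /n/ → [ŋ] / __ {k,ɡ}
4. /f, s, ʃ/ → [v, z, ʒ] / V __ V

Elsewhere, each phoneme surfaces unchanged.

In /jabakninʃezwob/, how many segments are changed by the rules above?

Segments that undergo a rule: /a/ → [aː] (rule 2); /i/ → [iː] (rule 2); /e/ → [eː] (rule 2); /o/ → [oː] (rule 2); /b/ → [p] (rule 1).
All other segments surface unchanged.

5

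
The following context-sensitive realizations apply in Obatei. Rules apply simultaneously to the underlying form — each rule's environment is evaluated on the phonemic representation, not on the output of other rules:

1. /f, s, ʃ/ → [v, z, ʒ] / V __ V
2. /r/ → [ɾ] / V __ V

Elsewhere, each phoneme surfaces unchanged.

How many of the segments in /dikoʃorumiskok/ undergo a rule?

2

Segments that undergo a rule: /ʃ/ → [ʒ] (rule 1); /r/ → [ɾ] (rule 2).
All other segments surface unchanged.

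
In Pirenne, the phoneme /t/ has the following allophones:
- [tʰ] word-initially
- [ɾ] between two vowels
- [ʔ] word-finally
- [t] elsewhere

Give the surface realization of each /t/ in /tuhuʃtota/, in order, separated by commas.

[tʰ], [t], [ɾ]

Occurrence 1 (position 1): word-initially → [tʰ].
Occurrence 2 (position 6): no conditioning environment matches → elsewhere allophone [t].
Occurrence 3 (position 8): between two vowels → [ɾ].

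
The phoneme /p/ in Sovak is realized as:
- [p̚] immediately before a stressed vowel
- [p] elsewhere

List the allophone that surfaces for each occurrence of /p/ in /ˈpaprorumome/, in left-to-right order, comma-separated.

[p̚], [p]

Occurrence 1 (position 1): immediately before a stressed vowel → [p̚].
Occurrence 2 (position 3): no conditioning environment matches → elsewhere allophone [p].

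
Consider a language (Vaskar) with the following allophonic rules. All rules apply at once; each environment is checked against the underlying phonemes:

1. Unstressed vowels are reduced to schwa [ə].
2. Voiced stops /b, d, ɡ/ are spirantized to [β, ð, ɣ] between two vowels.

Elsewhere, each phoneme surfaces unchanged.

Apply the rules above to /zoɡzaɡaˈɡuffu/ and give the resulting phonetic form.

[zəɡzəɣəˈɣuffə]

/z/ (word-initial) is unaffected → [z].
/o/ (between /z/ and /ɡ/) occurs in an unstressed syllable → [ə] by rule 1.
/ɡ/ (between /o/ and /z/) fails the environment for rule 2, so it stays [ɡ].
/z/ — not in any rule's target class → [z].
/a/ — between /z/ and /ɡ/, in an unstressed syllable — surfaces as [ə] (rule 1).
/ɡ/ (between /a/ and /a/): between two vowels, so rule 2 applies → [ɣ].
/a/ (between /ɡ/ and /ɡ/) occurs in an unstressed syllable → [ə] by rule 1.
/ɡ/ (between /a/ and /u/): between two vowels, so rule 2 applies → [ɣ].
/u/ (between /ɡ/ and /f/) fails the environment for rule 1, so it stays [u].
/f/ (between /u/ and /f/): no rule targets it → [f].
/f/ (between /f/ and /u/) is unaffected → [f].
Rule 1 applies to /u/ (word-final: in an unstressed syllable) → [ə].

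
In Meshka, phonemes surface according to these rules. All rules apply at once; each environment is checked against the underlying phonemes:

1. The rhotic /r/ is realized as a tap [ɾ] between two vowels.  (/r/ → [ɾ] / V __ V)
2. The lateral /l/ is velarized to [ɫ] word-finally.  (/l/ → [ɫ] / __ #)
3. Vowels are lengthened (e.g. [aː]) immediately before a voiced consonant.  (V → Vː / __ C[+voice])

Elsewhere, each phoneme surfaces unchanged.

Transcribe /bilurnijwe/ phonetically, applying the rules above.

/b/ stays [b].
/i/ meets the environment for rule 3 (before a voiced consonant) → [iː].
/l/ (between /i/ and /u/): rule 2 targets it, but not word-finally → unchanged [l].
/u/ meets the environment for rule 3 (before a voiced consonant) → [uː].
/r/ (between /u/ and /n/) is in the target of rule 1 but the environment (between two vowels) is not met → [r].
/n/ stays [n].
/i/ meets the environment for rule 3 (before a voiced consonant) → [iː].
/j/ (between /i/ and /w/) is unaffected → [j].
/w/ stays [w].
/e/ — word-final; rule 3 does not apply here → [e].

[biːluːrniːjwe]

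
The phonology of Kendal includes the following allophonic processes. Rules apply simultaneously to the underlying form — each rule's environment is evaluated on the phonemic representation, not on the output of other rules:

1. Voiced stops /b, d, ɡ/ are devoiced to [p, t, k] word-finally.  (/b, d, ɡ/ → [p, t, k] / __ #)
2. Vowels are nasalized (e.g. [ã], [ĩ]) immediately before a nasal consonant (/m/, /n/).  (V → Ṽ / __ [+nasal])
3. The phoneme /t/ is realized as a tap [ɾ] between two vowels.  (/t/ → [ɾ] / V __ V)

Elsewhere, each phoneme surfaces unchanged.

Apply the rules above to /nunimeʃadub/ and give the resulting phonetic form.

/u/ — between /n/ and /n/, before a nasal consonant — surfaces as [ũ] (rule 2).
/i/ (between /n/ and /m/): before a nasal consonant, so rule 2 applies → [ĩ].
/e/ (between /m/ and /ʃ/) fails the environment for rule 2, so it stays [e].
/a/ (between /ʃ/ and /d/) fails the environment for rule 2, so it stays [a].
/d/ (between /a/ and /u/) is in the target of rule 1 but the environment (word-finally) is not met → [d].
/u/ (between /d/ and /b/) is in the target of rule 2 but the environment (before a nasal consonant) is not met → [u].
/b/ (word-final) occurs word-finally → [p] by rule 1.

[nũnĩmeʃadup]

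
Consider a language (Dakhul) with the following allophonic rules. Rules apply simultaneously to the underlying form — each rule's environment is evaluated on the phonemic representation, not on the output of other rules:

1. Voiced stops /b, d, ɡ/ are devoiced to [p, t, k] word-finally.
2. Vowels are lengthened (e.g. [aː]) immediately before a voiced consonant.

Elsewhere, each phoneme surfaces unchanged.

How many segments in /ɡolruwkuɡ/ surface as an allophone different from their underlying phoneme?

4

Segments that undergo a rule: /o/ → [oː] (rule 2); /u/ → [uː] (rule 2); /u/ → [uː] (rule 2); /ɡ/ → [k] (rule 1).
All other segments surface unchanged.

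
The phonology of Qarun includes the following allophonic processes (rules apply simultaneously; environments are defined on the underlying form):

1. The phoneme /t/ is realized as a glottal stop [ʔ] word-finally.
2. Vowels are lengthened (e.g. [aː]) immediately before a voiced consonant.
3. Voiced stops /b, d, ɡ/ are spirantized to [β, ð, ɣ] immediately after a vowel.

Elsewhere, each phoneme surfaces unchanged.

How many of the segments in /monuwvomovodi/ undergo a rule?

Segments that undergo a rule: /o/ → [oː] (rule 2); /u/ → [uː] (rule 2); /o/ → [oː] (rule 2); /o/ → [oː] (rule 2); /o/ → [oː] (rule 2); /d/ → [ð] (rule 3).
All other segments surface unchanged.

6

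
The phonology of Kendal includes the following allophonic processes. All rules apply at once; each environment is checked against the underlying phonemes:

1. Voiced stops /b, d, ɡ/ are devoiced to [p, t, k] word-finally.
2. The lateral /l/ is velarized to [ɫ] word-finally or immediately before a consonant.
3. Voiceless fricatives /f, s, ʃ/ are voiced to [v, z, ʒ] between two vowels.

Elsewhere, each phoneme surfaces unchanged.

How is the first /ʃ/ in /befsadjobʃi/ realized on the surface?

/ʃ/ (between /b/ and /i/) is in the target of rule 3 but the environment (between two vowels) is not met → [ʃ].

[ʃ]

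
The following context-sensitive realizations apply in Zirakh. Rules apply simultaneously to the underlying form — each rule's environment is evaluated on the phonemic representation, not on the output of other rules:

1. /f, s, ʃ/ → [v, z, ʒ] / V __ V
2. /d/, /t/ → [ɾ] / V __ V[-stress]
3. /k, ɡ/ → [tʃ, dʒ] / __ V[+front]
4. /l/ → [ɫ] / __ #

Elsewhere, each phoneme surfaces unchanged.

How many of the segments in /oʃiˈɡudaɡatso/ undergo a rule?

Segments that undergo a rule: /ʃ/ → [ʒ] (rule 1); /d/ → [ɾ] (rule 2).
All other segments surface unchanged.

2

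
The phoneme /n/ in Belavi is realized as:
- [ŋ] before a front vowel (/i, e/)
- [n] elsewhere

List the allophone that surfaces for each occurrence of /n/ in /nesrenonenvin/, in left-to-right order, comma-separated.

[ŋ], [n], [ŋ], [n], [n]

Occurrence 1 (position 1): before a front vowel (/i, e/) → [ŋ].
Occurrence 2 (position 6): no conditioning environment matches → elsewhere allophone [n].
Occurrence 3 (position 8): before a front vowel (/i, e/) → [ŋ].
Occurrence 4 (position 10): no conditioning environment matches → elsewhere allophone [n].
Occurrence 5 (position 13): no conditioning environment matches → elsewhere allophone [n].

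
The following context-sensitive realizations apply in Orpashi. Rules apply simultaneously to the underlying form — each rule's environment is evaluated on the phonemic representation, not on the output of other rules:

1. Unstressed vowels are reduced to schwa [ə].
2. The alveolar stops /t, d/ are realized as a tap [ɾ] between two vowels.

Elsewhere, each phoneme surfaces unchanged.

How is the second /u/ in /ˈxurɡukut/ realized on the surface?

[ə]

/u/ meets the environment for rule 1 (in an unstressed syllable) → [ə].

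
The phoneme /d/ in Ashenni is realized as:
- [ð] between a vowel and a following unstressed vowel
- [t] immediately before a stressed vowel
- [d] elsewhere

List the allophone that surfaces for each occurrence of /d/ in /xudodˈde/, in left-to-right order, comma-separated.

Occurrence 1 (position 3): between a vowel and a following unstressed vowel → [ð].
Occurrence 2 (position 5): no conditioning environment matches → elsewhere allophone [d].
Occurrence 3 (position 6): immediately before a stressed vowel → [t].

[ð], [d], [t]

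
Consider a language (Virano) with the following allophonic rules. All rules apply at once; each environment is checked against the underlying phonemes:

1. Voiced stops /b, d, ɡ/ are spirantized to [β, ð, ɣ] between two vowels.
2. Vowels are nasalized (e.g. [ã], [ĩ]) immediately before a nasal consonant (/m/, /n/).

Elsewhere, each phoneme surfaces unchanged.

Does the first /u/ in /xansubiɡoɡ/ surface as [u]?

Yes

/u/ (between /s/ and /b/) fails the environment for rule 2, so it stays [u].
The actual realization is [u], which matches [u].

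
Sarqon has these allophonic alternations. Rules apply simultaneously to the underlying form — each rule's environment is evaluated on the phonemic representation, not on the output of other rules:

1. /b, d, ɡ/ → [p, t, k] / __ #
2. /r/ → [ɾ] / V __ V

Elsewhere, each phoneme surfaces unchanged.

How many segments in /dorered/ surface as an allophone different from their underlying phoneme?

Segments that undergo a rule: /r/ → [ɾ] (rule 2); /r/ → [ɾ] (rule 2); /d/ → [t] (rule 1).
All other segments surface unchanged.

3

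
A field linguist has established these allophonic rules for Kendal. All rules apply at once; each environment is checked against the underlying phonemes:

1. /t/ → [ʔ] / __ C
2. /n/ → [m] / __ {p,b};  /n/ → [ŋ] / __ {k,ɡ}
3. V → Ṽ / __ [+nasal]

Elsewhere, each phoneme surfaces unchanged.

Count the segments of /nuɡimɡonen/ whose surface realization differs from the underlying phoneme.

Segments that undergo a rule: /i/ → [ĩ] (rule 3); /o/ → [õ] (rule 3); /e/ → [ẽ] (rule 3).
All other segments surface unchanged.

3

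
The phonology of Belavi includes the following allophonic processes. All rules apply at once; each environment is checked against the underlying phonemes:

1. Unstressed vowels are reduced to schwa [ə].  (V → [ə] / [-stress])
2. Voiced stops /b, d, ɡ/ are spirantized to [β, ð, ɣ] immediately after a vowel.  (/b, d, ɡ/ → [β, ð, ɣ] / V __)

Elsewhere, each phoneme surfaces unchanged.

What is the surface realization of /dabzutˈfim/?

[dəβzətˈfim]

/d/ (word-initial): rule 2 targets it, but not immediately after a vowel → unchanged [d].
/a/ — between /d/ and /b/, in an unstressed syllable — surfaces as [ə] (rule 1).
/b/ (between /a/ and /z/) occurs immediately after a vowel → [β] by rule 2.
Rule 1 applies to /u/ (between /z/ and /t/: in an unstressed syllable) → [ə].
/i/ — between /f/ and /m/; rule 1 does not apply here → [i].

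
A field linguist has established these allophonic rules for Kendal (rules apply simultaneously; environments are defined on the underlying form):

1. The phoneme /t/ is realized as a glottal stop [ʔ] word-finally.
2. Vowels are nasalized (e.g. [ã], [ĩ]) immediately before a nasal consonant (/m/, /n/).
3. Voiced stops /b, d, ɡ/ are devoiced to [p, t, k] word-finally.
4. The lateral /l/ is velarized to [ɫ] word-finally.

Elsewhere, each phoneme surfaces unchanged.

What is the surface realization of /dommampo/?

/d/ (word-initial) is in the target of rule 3 but the environment (word-finally) is not met → [d].
/o/ — between /d/ and /m/, before a nasal consonant — surfaces as [õ] (rule 2).
/m/ (between /o/ and /m/): no rule targets it → [m].
/m/ (between /m/ and /a/): no rule targets it → [m].
/a/ — between /m/ and /m/, before a nasal consonant — surfaces as [ã] (rule 2).
/m/ (between /a/ and /p/): no rule targets it → [m].
/p/ stays [p].
/o/ (word-final): rule 2 targets it, but not before a nasal consonant → unchanged [o].

[dõmmãmpo]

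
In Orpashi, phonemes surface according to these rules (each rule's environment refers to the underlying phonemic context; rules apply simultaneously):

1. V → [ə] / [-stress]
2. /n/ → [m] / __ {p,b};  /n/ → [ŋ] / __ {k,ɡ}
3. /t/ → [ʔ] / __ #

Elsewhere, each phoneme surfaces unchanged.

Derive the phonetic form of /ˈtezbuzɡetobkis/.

[ˈtezbəzɡətəbkəs]

/t/ (word-initial): rule 3 targets it, but not word-finally → unchanged [t].
/e/ (between /t/ and /z/) is in the target of rule 1 but the environment (in an unstressed syllable) is not met → [e].
/z/ — not in any rule's target class → [z].
/b/ (between /z/ and /u/) is unaffected → [b].
Rule 1 applies to /u/ (between /b/ and /z/: in an unstressed syllable) → [ə].
/z/ (between /u/ and /ɡ/) is unaffected → [z].
/ɡ/ stays [ɡ].
/e/ meets the environment for rule 1 (in an unstressed syllable) → [ə].
/t/ (between /e/ and /o/): rule 3 targets it, but not word-finally → unchanged [t].
/o/ (between /t/ and /b/) occurs in an unstressed syllable → [ə] by rule 1.
/b/ — not in any rule's target class → [b].
/k/ (between /b/ and /i/): no rule targets it → [k].
Rule 1 applies to /i/ (between /k/ and /s/: in an unstressed syllable) → [ə].
/s/ (word-final): no rule targets it → [s].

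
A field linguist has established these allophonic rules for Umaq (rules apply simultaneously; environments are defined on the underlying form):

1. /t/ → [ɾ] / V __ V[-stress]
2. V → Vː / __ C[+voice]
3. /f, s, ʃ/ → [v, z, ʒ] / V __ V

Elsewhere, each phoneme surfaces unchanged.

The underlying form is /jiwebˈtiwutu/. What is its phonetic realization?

/i/ — between /j/ and /w/, before a voiced consonant — surfaces as [iː] (rule 2).
/e/ (between /w/ and /b/): before a voiced consonant, so rule 2 applies → [eː].
/t/ (between /b/ and /i/) is in the target of rule 1 but the environment (between a vowel and a following unstressed vowel) is not met → [t].
/i/ — between /t/ and /w/, before a voiced consonant — surfaces as [iː] (rule 2).
/u/ (between /w/ and /t/): rule 2 targets it, but not before a voiced consonant → unchanged [u].
/t/ — between /u/ and /u/, between a vowel and a following unstressed vowel — surfaces as [ɾ] (rule 1).
/u/ (word-final) fails the environment for rule 2, so it stays [u].

[jiːweːbˈtiːwuɾu]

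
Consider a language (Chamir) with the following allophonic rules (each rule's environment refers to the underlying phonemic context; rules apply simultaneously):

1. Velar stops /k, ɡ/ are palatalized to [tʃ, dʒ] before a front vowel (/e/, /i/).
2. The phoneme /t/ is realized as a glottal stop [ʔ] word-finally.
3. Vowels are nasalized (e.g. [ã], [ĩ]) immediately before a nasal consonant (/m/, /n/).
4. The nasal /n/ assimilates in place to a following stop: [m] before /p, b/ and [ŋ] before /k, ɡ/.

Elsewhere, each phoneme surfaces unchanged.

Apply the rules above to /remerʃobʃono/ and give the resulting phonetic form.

/r/ stays [r].
/e/ — between /r/ and /m/, before a nasal consonant — surfaces as [ẽ] (rule 3).
/m/ (between /e/ and /e/) is unaffected → [m].
/e/ (between /m/ and /r/) fails the environment for rule 3, so it stays [e].
/r/ (between /e/ and /ʃ/) is unaffected → [r].
/ʃ/ — not in any rule's target class → [ʃ].
/o/ — between /ʃ/ and /b/; rule 3 does not apply here → [o].
/b/ stays [b].
/ʃ/ (between /b/ and /o/) is unaffected → [ʃ].
/o/ meets the environment for rule 3 (before a nasal consonant) → [õ].
/n/ (between /o/ and /o/) fails the environment for rule 4, so it stays [n].
/o/ (word-final): rule 3 targets it, but not before a nasal consonant → unchanged [o].

[rẽmerʃobʃõno]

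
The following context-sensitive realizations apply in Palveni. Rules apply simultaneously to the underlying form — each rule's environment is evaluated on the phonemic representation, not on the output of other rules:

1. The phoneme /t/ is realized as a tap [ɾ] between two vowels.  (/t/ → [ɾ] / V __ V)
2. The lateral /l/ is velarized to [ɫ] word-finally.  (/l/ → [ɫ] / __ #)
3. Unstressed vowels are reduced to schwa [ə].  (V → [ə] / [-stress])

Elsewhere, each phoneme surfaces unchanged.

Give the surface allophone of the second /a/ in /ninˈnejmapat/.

Rule 3 applies to /a/ (between /p/ and /t/: in an unstressed syllable) → [ə].

[ə]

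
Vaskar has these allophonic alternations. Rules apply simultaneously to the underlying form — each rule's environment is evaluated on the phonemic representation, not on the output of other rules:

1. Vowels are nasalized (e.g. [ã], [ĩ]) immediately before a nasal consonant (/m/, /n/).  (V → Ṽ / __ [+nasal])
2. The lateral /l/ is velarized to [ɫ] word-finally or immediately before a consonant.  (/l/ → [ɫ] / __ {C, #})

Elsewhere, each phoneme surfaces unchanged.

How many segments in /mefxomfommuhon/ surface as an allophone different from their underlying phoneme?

3

Segments that undergo a rule: /o/ → [õ] (rule 1); /o/ → [õ] (rule 1); /o/ → [õ] (rule 1).
All other segments surface unchanged.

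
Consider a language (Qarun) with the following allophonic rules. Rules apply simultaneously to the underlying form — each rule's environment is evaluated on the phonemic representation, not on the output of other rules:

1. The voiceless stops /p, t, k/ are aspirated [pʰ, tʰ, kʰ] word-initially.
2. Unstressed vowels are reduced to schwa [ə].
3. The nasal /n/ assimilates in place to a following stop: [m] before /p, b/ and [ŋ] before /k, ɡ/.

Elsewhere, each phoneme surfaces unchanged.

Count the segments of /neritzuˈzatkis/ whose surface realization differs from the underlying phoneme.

Segments that undergo a rule: /e/ → [ə] (rule 2); /i/ → [ə] (rule 2); /u/ → [ə] (rule 2); /i/ → [ə] (rule 2).
All other segments surface unchanged.

4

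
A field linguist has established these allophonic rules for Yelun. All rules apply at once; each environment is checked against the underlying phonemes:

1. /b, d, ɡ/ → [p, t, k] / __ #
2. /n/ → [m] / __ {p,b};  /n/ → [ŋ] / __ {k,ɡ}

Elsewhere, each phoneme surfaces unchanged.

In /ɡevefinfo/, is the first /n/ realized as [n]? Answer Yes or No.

/n/ (between /i/ and /f/) is in the target of rule 2 but the environment (before a labial or velar stop) is not met → [n].
The actual realization is [n], which matches [n].

Yes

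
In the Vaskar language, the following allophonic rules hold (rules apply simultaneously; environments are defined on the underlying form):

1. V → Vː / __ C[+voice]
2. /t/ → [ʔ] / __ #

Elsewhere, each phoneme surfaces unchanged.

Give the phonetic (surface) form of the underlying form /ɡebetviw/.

[ɡeːbetviːw]

/ɡ/ stays [ɡ].
/e/ meets the environment for rule 1 (before a voiced consonant) → [eː].
/b/ (between /e/ and /e/): no rule targets it → [b].
/e/ (between /b/ and /t/): rule 1 targets it, but not before a voiced consonant → unchanged [e].
/t/ (between /e/ and /v/) fails the environment for rule 2, so it stays [t].
/v/ — not in any rule's target class → [v].
/i/ — between /v/ and /w/, before a voiced consonant — surfaces as [iː] (rule 1).
/w/ stays [w].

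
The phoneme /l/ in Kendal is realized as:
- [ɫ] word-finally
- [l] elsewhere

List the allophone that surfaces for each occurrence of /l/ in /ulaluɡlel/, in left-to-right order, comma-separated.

[l], [l], [l], [ɫ]

Occurrence 1 (position 2): no conditioning environment matches → elsewhere allophone [l].
Occurrence 2 (position 4): no conditioning environment matches → elsewhere allophone [l].
Occurrence 3 (position 7): no conditioning environment matches → elsewhere allophone [l].
Occurrence 4 (position 9): word-finally → [ɫ].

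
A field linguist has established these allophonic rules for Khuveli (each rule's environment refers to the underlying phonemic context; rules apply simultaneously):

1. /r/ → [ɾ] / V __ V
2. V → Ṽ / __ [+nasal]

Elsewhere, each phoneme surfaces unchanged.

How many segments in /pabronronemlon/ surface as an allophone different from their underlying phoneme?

Segments that undergo a rule: /o/ → [õ] (rule 2); /o/ → [õ] (rule 2); /e/ → [ẽ] (rule 2); /o/ → [õ] (rule 2).
All other segments surface unchanged.

4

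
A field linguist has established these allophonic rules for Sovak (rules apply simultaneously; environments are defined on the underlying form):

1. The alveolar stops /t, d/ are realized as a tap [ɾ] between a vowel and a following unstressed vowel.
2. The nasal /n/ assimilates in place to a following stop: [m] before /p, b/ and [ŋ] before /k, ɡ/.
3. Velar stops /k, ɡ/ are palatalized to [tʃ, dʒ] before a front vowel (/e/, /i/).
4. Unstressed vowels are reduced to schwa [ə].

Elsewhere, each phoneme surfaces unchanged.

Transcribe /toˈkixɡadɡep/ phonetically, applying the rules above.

[təˈtʃixɡəddʒəp]

/t/ (word-initial): rule 1 targets it, but not between a vowel and a following unstressed vowel → unchanged [t].
/o/ (between /t/ and /k/): in an unstressed syllable, so rule 4 applies → [ə].
/k/ (between /o/ and /i/): before a front vowel, so rule 3 applies → [tʃ].
/i/ (between /k/ and /x/) fails the environment for rule 4, so it stays [i].
/x/ (between /i/ and /ɡ/) is unaffected → [x].
/ɡ/ — between /x/ and /a/; rule 3 does not apply here → [ɡ].
/a/ (between /ɡ/ and /d/) occurs in an unstressed syllable → [ə] by rule 4.
/d/ (between /a/ and /ɡ/): rule 1 targets it, but not between a vowel and a following unstressed vowel → unchanged [d].
Rule 3 applies to /ɡ/ (between /d/ and /e/: before a front vowel) → [dʒ].
/e/ meets the environment for rule 4 (in an unstressed syllable) → [ə].
/p/ (word-final): no rule targets it → [p].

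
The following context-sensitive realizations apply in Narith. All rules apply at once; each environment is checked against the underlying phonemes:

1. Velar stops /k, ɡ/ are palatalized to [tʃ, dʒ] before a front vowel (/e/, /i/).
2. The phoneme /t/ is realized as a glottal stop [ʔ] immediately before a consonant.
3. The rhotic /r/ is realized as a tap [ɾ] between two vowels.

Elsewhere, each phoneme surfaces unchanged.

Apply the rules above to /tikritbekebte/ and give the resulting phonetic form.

/t/ (word-initial): rule 2 targets it, but not immediately before a consonant → unchanged [t].
/k/ (between /i/ and /r/): rule 1 targets it, but not before a front vowel → unchanged [k].
/r/ — between /k/ and /i/; rule 3 does not apply here → [r].
/t/ — between /i/ and /b/, immediately before a consonant — surfaces as [ʔ] (rule 2).
/k/ — between /e/ and /e/, before a front vowel — surfaces as [tʃ] (rule 1).
/t/ (between /b/ and /e/): rule 2 targets it, but not immediately before a consonant → unchanged [t].

[tikriʔbetʃebte]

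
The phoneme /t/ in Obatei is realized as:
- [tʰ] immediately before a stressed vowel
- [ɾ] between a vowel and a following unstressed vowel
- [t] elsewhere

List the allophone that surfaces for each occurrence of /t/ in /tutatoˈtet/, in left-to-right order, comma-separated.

Occurrence 1 (position 1): no conditioning environment matches → elsewhere allophone [t].
Occurrence 2 (position 3): between a vowel and an unstressed vowel → [ɾ].
Occurrence 3 (position 5): between a vowel and an unstressed vowel → [ɾ].
Occurrence 4 (position 7): immediately before a stressed vowel → [tʰ].
Occurrence 5 (position 9): no conditioning environment matches → elsewhere allophone [t].

[t], [ɾ], [ɾ], [tʰ], [t]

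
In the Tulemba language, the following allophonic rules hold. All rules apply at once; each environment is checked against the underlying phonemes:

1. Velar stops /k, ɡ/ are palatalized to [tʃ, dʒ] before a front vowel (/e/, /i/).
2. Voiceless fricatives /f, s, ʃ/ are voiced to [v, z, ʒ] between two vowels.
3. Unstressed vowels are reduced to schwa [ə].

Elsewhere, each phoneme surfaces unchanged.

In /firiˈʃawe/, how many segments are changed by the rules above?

4

Segments that undergo a rule: /i/ → [ə] (rule 3); /i/ → [ə] (rule 3); /ʃ/ → [ʒ] (rule 2); /e/ → [ə] (rule 3).
All other segments surface unchanged.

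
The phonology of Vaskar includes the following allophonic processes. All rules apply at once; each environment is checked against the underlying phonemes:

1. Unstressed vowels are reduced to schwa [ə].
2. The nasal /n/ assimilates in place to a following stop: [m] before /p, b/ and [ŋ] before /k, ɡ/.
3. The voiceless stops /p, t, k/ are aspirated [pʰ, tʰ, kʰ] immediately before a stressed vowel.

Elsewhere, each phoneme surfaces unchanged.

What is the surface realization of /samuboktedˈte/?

/s/ (word-initial): no rule targets it → [s].
/a/ meets the environment for rule 1 (in an unstressed syllable) → [ə].
/m/ (between /a/ and /u/) is unaffected → [m].
/u/ meets the environment for rule 1 (in an unstressed syllable) → [ə].
/b/ stays [b].
/o/ (between /b/ and /k/): in an unstressed syllable, so rule 1 applies → [ə].
/k/ — between /o/ and /t/; rule 3 does not apply here → [k].
/t/ (between /k/ and /e/) fails the environment for rule 3, so it stays [t].
/e/ — between /t/ and /d/, in an unstressed syllable — surfaces as [ə] (rule 1).
/d/ (between /e/ and /t/) is unaffected → [d].
/t/ (between /d/ and /e/) occurs immediately before a stressed vowel → [tʰ] by rule 3.
/e/ (word-final): rule 1 targets it, but not in an unstressed syllable → unchanged [e].

[səməbəktədˈtʰe]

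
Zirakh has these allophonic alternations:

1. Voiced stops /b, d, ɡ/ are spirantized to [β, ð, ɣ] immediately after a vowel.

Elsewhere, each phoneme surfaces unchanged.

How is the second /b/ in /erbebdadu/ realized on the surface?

Rule 1 applies to /b/ (between /e/ and /d/: immediately after a vowel) → [β].

[β]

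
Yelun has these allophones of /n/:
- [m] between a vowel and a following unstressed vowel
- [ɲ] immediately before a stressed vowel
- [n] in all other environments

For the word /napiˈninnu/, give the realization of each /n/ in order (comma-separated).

Occurrence 1 (position 1): no conditioning environment matches → elsewhere allophone [n].
Occurrence 2 (position 5): immediately before a stressed vowel → [ɲ].
Occurrence 3 (position 7): no conditioning environment matches → elsewhere allophone [n].
Occurrence 4 (position 8): no conditioning environment matches → elsewhere allophone [n].

[n], [ɲ], [n], [n]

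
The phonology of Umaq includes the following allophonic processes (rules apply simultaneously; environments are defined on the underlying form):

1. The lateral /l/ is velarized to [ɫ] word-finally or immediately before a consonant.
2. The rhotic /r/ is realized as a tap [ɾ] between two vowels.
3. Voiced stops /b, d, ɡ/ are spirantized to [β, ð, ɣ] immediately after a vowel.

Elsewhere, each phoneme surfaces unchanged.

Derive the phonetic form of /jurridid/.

[jurriðið]

/r/ (between /u/ and /r/) is in the target of rule 2 but the environment (between two vowels) is not met → [r].
/r/ (between /r/ and /i/): rule 2 targets it, but not between two vowels → unchanged [r].
/d/ — between /i/ and /i/, immediately after a vowel — surfaces as [ð] (rule 3).
Rule 3 applies to /d/ (word-final: immediately after a vowel) → [ð].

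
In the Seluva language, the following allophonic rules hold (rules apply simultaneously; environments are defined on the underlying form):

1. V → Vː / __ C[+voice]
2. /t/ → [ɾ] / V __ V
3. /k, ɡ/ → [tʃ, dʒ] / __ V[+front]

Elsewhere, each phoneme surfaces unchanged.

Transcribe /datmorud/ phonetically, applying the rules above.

/a/ (between /d/ and /t/): rule 1 targets it, but not before a voiced consonant → unchanged [a].
/t/ — between /a/ and /m/; rule 2 does not apply here → [t].
/o/ — between /m/ and /r/, before a voiced consonant — surfaces as [oː] (rule 1).
/u/ (between /r/ and /d/) occurs before a voiced consonant → [uː] by rule 1.

[datmoːruːd]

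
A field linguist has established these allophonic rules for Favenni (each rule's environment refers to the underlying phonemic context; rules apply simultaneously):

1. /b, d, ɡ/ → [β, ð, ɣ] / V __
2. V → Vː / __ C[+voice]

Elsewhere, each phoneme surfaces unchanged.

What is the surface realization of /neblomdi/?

/n/ — not in any rule's target class → [n].
Rule 2 applies to /e/ (between /n/ and /b/: before a voiced consonant) → [eː].
/b/ (between /e/ and /l/) occurs immediately after a vowel → [β] by rule 1.
/l/ (between /b/ and /o/): no rule targets it → [l].
/o/ — between /l/ and /m/, before a voiced consonant — surfaces as [oː] (rule 2).
/m/ stays [m].
/d/ (between /m/ and /i/) fails the environment for rule 1, so it stays [d].
/i/ (word-final) fails the environment for rule 2, so it stays [i].

[neːβloːmdi]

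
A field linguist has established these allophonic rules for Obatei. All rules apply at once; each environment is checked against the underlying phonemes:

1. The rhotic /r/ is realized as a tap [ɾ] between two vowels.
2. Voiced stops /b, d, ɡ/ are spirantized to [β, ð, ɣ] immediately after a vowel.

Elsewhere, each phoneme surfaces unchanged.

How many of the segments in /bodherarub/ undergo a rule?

4

Segments that undergo a rule: /d/ → [ð] (rule 2); /r/ → [ɾ] (rule 1); /r/ → [ɾ] (rule 1); /b/ → [β] (rule 2).
All other segments surface unchanged.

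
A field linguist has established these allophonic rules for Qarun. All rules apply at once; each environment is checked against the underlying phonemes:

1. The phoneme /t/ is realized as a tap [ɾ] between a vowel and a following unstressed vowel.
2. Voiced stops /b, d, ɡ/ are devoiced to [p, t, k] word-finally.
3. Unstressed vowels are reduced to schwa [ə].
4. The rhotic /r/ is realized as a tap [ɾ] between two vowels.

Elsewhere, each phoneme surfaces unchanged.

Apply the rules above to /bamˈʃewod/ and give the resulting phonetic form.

[bəmˈʃewət]

/b/ (word-initial): rule 2 targets it, but not word-finally → unchanged [b].
/a/ (between /b/ and /m/) occurs in an unstressed syllable → [ə] by rule 3.
/m/ (between /a/ and /ʃ/): no rule targets it → [m].
/ʃ/ — not in any rule's target class → [ʃ].
/e/ (between /ʃ/ and /w/): rule 3 targets it, but not in an unstressed syllable → unchanged [e].
/w/ — not in any rule's target class → [w].
Rule 3 applies to /o/ (between /w/ and /d/: in an unstressed syllable) → [ə].
Rule 2 applies to /d/ (word-final: word-finally) → [t].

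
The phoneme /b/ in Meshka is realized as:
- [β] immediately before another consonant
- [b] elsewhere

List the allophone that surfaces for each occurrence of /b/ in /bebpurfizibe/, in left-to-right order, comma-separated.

Occurrence 1 (position 1): no conditioning environment matches → elsewhere allophone [b].
Occurrence 2 (position 3): immediately before another consonant → [β].
Occurrence 3 (position 11): no conditioning environment matches → elsewhere allophone [b].

[b], [β], [b]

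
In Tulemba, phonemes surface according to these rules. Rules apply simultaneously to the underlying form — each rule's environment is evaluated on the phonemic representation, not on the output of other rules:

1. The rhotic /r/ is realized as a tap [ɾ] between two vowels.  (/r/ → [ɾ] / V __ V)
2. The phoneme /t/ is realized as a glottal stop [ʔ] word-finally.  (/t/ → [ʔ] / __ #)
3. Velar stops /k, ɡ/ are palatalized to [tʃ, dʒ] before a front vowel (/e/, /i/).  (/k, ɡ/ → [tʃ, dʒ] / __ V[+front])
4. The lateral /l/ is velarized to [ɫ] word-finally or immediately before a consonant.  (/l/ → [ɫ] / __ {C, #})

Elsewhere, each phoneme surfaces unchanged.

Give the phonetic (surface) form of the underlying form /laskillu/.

/l/ (word-initial) fails the environment for rule 4, so it stays [l].
/a/ (between /l/ and /s/) is unaffected → [a].
/s/ stays [s].
/k/ (between /s/ and /i/) occurs before a front vowel → [tʃ] by rule 3.
/i/ (between /k/ and /l/) is unaffected → [i].
/l/ meets the environment for rule 4 (word-finally or immediately before a consonant) → [ɫ].
/l/ (between /l/ and /u/): rule 4 targets it, but not word-finally or immediately before a consonant → unchanged [l].
/u/ (word-final): no rule targets it → [u].

[lastʃiɫlu]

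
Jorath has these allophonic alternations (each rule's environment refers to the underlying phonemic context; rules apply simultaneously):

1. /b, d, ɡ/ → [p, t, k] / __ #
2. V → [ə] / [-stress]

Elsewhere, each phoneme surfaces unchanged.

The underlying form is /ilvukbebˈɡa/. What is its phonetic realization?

/i/ — word-initial, in an unstressed syllable — surfaces as [ə] (rule 2).
/l/ stays [l].
/v/ (between /l/ and /u/): no rule targets it → [v].
/u/ meets the environment for rule 2 (in an unstressed syllable) → [ə].
/k/ — not in any rule's target class → [k].
/b/ (between /k/ and /e/) fails the environment for rule 1, so it stays [b].
/e/ — between /b/ and /b/, in an unstressed syllable — surfaces as [ə] (rule 2).
/b/ — between /e/ and /ɡ/; rule 1 does not apply here → [b].
/ɡ/ (between /b/ and /a/) fails the environment for rule 1, so it stays [ɡ].
/a/ — word-final; rule 2 does not apply here → [a].

[əlvəkbəbˈɡa]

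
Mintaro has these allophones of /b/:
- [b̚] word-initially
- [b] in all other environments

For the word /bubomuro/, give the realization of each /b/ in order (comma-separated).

[b̚], [b]

Occurrence 1 (position 1): word-initially → [b̚].
Occurrence 2 (position 3): no conditioning environment matches → elsewhere allophone [b].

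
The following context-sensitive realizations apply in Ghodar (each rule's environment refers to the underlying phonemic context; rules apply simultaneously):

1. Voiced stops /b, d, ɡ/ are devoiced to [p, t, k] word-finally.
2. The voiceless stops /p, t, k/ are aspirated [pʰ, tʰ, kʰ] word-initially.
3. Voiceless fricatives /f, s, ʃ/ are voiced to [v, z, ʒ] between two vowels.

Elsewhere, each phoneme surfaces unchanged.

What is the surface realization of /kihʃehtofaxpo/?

/k/ meets the environment for rule 2 (word-initially) → [kʰ].
/i/ stays [i].
/h/ (between /i/ and /ʃ/): no rule targets it → [h].
/ʃ/ — between /h/ and /e/; rule 3 does not apply here → [ʃ].
/e/ (between /ʃ/ and /h/) is unaffected → [e].
/h/ stays [h].
/t/ (between /h/ and /o/) is in the target of rule 2 but the environment (word-initially) is not met → [t].
/o/ (between /t/ and /f/) is unaffected → [o].
/f/ (between /o/ and /a/) occurs between two vowels → [v] by rule 3.
/a/ (between /f/ and /x/): no rule targets it → [a].
/x/ stays [x].
/p/ (between /x/ and /o/) is in the target of rule 2 but the environment (word-initially) is not met → [p].
/o/ (word-final) is unaffected → [o].

[kʰihʃehtovaxpo]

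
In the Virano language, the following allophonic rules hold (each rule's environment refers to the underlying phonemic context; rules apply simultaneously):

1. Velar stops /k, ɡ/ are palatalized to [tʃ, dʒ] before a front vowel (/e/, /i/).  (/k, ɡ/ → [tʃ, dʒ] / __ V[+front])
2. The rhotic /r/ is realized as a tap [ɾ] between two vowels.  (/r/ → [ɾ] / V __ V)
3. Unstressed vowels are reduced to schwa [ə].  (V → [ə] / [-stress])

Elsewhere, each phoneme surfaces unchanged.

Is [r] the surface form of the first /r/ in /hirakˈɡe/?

/r/ meets the environment for rule 2 (between two vowels) → [ɾ].
The actual realization is [ɾ], not [r].

No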